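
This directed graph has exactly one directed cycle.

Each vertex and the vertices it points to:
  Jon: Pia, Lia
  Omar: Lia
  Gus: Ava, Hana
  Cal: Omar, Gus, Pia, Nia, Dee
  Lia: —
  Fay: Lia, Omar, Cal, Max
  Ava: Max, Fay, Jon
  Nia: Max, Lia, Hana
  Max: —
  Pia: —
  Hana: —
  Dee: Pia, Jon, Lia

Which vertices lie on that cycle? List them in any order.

DFS with gray/black marking from Cal:
Cal gray
  Omar gray
    Lia gray
    Lia black
  Omar black
  Gus gray
    Ava gray
      Max gray
      Max black
      Fay gray
        Fay→Lia: Lia black — skip
        Fay→Omar: Omar black — skip
        Fay→Cal: Cal is gray → back edge
Back edge closes the cycle Cal → Gus → Ava → Fay → Cal; its vertices are {Ava, Cal, Fay, Gus}.

Ava, Cal, Fay, Gus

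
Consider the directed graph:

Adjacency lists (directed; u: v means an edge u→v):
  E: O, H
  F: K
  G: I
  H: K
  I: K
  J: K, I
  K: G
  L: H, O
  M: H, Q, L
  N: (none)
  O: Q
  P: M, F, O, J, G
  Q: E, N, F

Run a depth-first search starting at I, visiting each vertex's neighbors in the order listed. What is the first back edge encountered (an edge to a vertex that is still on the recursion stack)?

G->I

DFS from I (visiting each vertex's neighbors in the order listed); mark gray on enter, black on exit:
I gray
  K gray
    G gray
      G→I: I is gray → back edge
First back edge: G → I.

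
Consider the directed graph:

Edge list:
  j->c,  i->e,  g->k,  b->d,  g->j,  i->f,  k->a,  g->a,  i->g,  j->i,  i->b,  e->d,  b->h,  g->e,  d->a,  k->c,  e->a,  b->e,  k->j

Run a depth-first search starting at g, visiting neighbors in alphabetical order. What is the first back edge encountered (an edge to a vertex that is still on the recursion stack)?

i→g

DFS from g (visiting neighbors in alphabetical order); mark gray on enter, black on exit:
g gray
  a gray
  a black
  e gray
    e→a: a black — skip
    d gray
      d→a: a black — skip
    d black
  e black
  j gray
    c gray
    c black
    i gray
      b gray
        b→d: d black — skip
        b→e: e black — skip
        h gray
        h black
      b black
      i→e: e black — skip
      f gray
      f black
      i→g: g is gray → back edge
First back edge: i → g.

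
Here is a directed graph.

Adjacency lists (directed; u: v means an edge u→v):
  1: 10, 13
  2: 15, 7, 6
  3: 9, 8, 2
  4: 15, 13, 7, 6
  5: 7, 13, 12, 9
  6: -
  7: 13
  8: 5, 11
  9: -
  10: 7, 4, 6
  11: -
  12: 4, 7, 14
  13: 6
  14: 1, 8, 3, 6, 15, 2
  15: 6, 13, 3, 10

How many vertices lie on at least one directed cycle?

10

A vertex is on a directed cycle iff it belongs to a strongly connected component of size ≥ 2 (or has a self-loop).
The vertices on cycles are {1, 2, 3, 4, 5, 8, 10, 12, 14, 15} — 10 in total.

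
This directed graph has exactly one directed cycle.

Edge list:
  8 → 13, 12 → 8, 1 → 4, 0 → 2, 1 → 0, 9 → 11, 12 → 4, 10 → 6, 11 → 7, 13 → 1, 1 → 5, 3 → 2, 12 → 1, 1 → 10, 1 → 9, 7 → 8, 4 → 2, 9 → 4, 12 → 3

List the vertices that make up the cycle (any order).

1, 7, 8, 9, 11, 13

DFS with gray/black marking from 1:
1 gray
  4 gray
    2 gray
    2 black
  4 black
  0 gray
    0→2: 2 black — skip
  0 black
  9 gray
    9→4: 4 black — skip
    11 gray
      7 gray
        8 gray
          13 gray
            13→1: 1 is gray → back edge
Back edge closes the cycle 1 → 9 → 11 → 7 → 8 → 13 → 1; its vertices are {1, 7, 8, 9, 11, 13}.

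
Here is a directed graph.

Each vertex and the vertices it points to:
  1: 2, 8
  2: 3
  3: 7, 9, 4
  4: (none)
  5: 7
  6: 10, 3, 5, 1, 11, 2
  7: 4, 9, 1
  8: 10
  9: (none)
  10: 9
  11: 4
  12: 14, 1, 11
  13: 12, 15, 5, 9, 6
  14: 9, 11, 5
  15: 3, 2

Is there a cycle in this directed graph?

Yes

DFS with white/gray/black marking, starting from 12:
12 gray
  14 gray
    9 gray
    9 black
    11 gray
      4 gray
      4 black
    11 black
    5 gray
      7 gray
        7→4: 4 black — skip
        7→9: 9 black — skip
        1 gray
          2 gray
            3 gray
              3→7: 7 is gray → back edge
Back edge found, so a cycle exists: 7 → 1 → 2 → 3 → 7.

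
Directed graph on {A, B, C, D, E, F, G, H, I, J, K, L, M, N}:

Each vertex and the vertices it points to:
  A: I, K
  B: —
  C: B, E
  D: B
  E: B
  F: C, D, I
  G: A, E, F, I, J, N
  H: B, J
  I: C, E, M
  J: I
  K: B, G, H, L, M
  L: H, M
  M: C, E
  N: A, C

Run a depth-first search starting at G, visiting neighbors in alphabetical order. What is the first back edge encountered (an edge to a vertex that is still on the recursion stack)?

K->G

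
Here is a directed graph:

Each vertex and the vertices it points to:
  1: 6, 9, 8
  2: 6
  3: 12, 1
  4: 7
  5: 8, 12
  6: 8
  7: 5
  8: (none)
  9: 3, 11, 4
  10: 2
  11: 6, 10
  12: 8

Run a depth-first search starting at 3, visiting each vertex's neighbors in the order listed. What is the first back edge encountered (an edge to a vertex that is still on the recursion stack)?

9→3

DFS from 3 (visiting each vertex's neighbors in the order listed); mark gray on enter, black on exit:
3 gray
  12 gray
    8 gray
    8 black
  12 black
  1 gray
    6 gray
      6→8: 8 black — skip
    6 black
    9 gray
      9→3: 3 is gray → back edge
First back edge: 9 → 3.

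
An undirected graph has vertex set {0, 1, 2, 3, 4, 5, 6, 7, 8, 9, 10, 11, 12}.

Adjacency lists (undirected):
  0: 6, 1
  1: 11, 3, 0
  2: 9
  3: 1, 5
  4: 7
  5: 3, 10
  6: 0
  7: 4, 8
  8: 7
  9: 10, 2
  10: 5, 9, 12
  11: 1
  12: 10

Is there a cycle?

No

DFS, tracking each vertex's parent; an edge to a visited non-parent vertex closes a cycle.
Start from 7:
visit 7 (parent –)
  visit 4 (parent 7)
    4–7: parent, skip
  visit 8 (parent 7)
    8–7: parent, skip
visit 0 (parent –)
  visit 6 (parent 0)
    6–0: parent, skip
  visit 1 (parent 0)
    visit 11 (parent 1)
      11–1: parent, skip
    visit 3 (parent 1)
      3–1: parent, skip
      visit 5 (parent 3)
        5–3: parent, skip
        visit 10 (parent 5)
          10–5: parent, skip
          visit 9 (parent 10)
            9–10: parent, skip
            visit 2 (parent 9)
              2–9: parent, skip
          visit 12 (parent 10)
            12–10: parent, skip
    1–0: parent, skip
No non-parent visited neighbor found — the graph is a forest.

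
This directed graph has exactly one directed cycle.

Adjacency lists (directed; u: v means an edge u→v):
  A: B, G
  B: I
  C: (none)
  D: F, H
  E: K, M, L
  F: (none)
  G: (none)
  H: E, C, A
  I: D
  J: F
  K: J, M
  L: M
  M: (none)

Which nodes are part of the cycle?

DFS with gray/black marking from H:
H gray
  E gray
    K gray
      J gray
        F gray
        F black
      J black
      M gray
      M black
    K black
    E→M: M black — skip
    L gray
      L→M: M black — skip
    L black
  E black
  C gray
  C black
  A gray
    B gray
      I gray
        D gray
          D→F: F black — skip
          D→H: H is gray → back edge
Back edge closes the cycle H → A → B → I → D → H; its vertices are {A, B, D, H, I}.

A, B, D, H, I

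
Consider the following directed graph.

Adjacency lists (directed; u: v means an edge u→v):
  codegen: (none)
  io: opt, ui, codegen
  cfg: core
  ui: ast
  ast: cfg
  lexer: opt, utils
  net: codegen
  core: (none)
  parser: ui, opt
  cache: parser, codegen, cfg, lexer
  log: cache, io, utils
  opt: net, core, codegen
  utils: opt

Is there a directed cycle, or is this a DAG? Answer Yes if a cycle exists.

No

DFS with white/gray/black marking, starting from net:
net gray
  codegen gray
  codegen black
net black
io gray
  opt gray
    opt→net: net black — skip
    core gray
    core black
    opt→codegen: codegen black — skip
  opt black
  ui gray
    ast gray
      cfg gray
        cfg→core: core black — skip
      cfg black
    ast black
  ui black
  io→codegen: codegen black — skip
io black
lexer gray
  lexer→opt: opt black — skip
  utils gray
    utils→opt: opt black — skip
  utils black
lexer black
parser gray
  parser→ui: ui black — skip
  parser→opt: opt black — skip
parser black
cache gray
  cache→parser: parser black — skip
  cache→codegen: codegen black — skip
  cache→cfg: cfg black — skip
  cache→lexer: lexer black — skip
cache black
log gray
  log→cache: cache black — skip
  log→io: io black — skip
  log→utils: utils black — skip
log black
Every edge goes to a white or black vertex — no back edge, so the graph is acyclic.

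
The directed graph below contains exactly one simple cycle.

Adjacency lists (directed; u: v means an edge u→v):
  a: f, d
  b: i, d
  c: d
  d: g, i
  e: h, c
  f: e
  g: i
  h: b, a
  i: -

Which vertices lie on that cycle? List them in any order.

a, e, f, h

DFS with gray/black marking from a:
a gray
  f gray
    e gray
      h gray
        b gray
          i gray
          i black
          d gray
            g gray
              g→i: i black — skip
            g black
            d→i: i black — skip
          d black
        b black
        h→a: a is gray → back edge
Back edge closes the cycle a → f → e → h → a; its vertices are {a, e, f, h}.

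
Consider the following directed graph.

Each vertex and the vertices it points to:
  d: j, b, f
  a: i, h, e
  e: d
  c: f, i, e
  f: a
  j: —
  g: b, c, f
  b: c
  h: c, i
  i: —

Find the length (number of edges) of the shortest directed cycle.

4

For each vertex v, BFS finds the shortest path from v back to v.
The shortest such closed walk is c → f → a → h → c, length 4.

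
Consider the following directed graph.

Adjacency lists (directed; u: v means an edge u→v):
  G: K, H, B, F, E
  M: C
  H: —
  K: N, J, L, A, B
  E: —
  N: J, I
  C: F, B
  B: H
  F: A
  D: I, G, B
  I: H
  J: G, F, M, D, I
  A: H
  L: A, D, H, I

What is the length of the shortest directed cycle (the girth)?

For each vertex v, BFS finds the shortest path from v back to v.
The shortest such closed walk is K → J → G → K, length 3.

3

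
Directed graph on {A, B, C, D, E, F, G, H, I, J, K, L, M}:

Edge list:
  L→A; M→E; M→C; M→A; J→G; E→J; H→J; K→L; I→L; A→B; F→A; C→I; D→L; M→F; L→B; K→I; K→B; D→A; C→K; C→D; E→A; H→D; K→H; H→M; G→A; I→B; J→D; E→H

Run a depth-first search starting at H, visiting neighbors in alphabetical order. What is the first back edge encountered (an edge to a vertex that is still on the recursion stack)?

K->H

DFS from H (visiting neighbors in alphabetical order); mark gray on enter, black on exit:
H gray
  D gray
    A gray
      B gray
      B black
    A black
    L gray
      L→A: A black — skip
      L→B: B black — skip
    L black
  D black
  J gray
    J→D: D black — skip
    G gray
      G→A: A black — skip
    G black
  J black
  M gray
    M→A: A black — skip
    C gray
      C→D: D black — skip
      I gray
        I→B: B black — skip
        I→L: L black — skip
      I black
      K gray
        K→B: B black — skip
        K→H: H is gray → back edge
First back edge: K → H.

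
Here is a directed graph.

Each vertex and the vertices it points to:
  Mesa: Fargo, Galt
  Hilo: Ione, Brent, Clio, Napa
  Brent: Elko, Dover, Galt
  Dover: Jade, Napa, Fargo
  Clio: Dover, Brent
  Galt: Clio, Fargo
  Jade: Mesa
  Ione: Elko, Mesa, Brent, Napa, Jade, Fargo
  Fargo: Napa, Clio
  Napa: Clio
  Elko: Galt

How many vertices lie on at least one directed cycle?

A vertex is on a directed cycle iff it belongs to a strongly connected component of size ≥ 2 (or has a self-loop).
The vertices on cycles are {Clio, Elko, Galt, Jade, Mesa, Napa, Brent, Dover, Fargo} — 9 in total.

9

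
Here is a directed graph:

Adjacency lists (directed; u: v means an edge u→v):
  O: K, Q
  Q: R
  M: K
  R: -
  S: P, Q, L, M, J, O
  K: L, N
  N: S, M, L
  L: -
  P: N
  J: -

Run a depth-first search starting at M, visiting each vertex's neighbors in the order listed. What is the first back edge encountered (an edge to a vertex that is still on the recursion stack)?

DFS from M (visiting each vertex's neighbors in the order listed); mark gray on enter, black on exit:
M gray
  K gray
    L gray
    L black
    N gray
      S gray
        P gray
          P→N: N is gray → back edge
First back edge: P → N.

P->N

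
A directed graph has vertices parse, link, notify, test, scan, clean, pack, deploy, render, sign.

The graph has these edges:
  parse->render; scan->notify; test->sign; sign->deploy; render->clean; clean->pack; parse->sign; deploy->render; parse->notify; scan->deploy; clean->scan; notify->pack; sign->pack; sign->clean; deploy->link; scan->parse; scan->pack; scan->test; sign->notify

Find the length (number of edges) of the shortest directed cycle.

4

For each vertex v, BFS finds the shortest path from v back to v.
The shortest such closed walk is clean → scan → deploy → render → clean, length 4.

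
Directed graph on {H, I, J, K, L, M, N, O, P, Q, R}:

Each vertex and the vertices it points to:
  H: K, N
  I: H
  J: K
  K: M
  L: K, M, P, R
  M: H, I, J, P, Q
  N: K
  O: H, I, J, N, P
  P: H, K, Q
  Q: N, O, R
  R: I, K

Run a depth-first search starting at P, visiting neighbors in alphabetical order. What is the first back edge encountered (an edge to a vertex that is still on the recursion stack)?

M→H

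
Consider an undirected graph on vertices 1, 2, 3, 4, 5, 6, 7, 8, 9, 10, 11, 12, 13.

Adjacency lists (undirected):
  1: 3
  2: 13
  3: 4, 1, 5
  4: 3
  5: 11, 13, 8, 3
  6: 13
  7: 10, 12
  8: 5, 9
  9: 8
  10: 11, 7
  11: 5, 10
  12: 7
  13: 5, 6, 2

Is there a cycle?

DFS, tracking each vertex's parent; an edge to a visited non-parent vertex closes a cycle.
Start from 13:
visit 13 (parent –)
  visit 5 (parent 13)
    visit 11 (parent 5)
      11–5: parent, skip
      visit 10 (parent 11)
        10–11: parent, skip
        visit 7 (parent 10)
          7–10: parent, skip
          visit 12 (parent 7)
            12–7: parent, skip
    5–13: parent, skip
    visit 8 (parent 5)
      8–5: parent, skip
      visit 9 (parent 8)
        9–8: parent, skip
    visit 3 (parent 5)
      visit 4 (parent 3)
        4–3: parent, skip
      visit 1 (parent 3)
        1–3: parent, skip
      3–5: parent, skip
  visit 6 (parent 13)
    6–13: parent, skip
  visit 2 (parent 13)
    2–13: parent, skip
No non-parent visited neighbor found — the graph is a forest.

No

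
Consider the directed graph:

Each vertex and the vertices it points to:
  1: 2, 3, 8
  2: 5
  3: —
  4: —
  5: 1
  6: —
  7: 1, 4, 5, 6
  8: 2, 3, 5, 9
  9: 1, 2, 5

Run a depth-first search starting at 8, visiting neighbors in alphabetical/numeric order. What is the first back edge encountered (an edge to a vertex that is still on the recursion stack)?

1->2

DFS from 8 (visiting neighbors in alphabetical/numeric order); mark gray on enter, black on exit:
8 gray
  2 gray
    5 gray
      1 gray
        1→2: 2 is gray → back edge
First back edge: 1 → 2.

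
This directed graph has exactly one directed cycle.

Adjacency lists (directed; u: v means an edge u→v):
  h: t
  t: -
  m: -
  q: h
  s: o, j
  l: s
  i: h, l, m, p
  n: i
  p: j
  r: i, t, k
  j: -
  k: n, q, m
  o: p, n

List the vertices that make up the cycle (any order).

DFS with gray/black marking from i:
i gray
  h gray
    t gray
    t black
  h black
  l gray
    s gray
      o gray
        p gray
          j gray
          j black
        p black
        n gray
          n→i: i is gray → back edge
Back edge closes the cycle i → l → s → o → n → i; its vertices are {i, l, n, o, s}.

i, l, n, o, s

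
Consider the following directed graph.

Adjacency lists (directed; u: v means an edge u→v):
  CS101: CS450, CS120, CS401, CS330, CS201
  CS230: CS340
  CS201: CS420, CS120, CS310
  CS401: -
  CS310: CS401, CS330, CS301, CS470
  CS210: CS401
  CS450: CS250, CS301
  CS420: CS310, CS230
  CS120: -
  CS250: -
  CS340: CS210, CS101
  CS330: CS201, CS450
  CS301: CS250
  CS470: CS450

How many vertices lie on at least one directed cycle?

A vertex is on a directed cycle iff it belongs to a strongly connected component of size ≥ 2 (or has a self-loop).
The vertices on cycles are {CS101, CS201, CS230, CS310, CS330, CS340, CS420} — 7 in total.

7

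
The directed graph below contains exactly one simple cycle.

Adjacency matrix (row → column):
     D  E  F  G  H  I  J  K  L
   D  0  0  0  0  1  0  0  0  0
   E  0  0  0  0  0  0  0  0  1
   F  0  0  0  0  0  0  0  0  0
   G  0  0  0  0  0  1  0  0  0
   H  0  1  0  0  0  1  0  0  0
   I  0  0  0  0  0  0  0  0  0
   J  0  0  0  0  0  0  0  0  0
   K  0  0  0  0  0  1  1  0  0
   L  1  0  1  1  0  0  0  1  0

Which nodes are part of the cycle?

D, E, H, L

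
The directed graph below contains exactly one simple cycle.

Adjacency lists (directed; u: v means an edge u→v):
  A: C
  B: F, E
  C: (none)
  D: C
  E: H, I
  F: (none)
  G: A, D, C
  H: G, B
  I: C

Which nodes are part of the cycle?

B, E, H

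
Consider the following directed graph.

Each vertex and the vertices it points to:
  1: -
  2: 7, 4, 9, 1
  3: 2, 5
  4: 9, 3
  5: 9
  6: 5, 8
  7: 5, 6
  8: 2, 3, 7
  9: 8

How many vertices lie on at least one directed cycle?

8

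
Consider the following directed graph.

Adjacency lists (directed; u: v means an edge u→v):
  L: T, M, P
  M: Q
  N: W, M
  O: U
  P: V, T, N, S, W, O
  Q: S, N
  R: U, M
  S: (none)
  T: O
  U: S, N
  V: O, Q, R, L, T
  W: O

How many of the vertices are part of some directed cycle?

9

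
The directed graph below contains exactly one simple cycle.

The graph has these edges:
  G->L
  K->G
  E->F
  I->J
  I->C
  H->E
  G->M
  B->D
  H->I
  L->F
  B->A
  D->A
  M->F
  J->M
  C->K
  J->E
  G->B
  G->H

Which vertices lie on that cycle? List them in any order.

C, G, H, I, K

DFS with gray/black marking from G:
G gray
  B gray
    A gray
    A black
    D gray
      D→A: A black — skip
    D black
  B black
  H gray
    E gray
      F gray
      F black
    E black
    I gray
      C gray
        K gray
          K→G: G is gray → back edge
Back edge closes the cycle G → H → I → C → K → G; its vertices are {C, G, H, I, K}.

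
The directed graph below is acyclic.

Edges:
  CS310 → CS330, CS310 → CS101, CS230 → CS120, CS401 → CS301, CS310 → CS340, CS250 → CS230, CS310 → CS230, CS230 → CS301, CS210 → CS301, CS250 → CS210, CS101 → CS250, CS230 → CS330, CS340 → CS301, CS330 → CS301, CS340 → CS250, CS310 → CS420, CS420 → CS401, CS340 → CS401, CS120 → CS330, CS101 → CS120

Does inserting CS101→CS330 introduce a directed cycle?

No

Adding CS101→CS330 creates a cycle iff CS330 can already reach CS101.
Explore from CS330: no path reaches CS101. The graph stays acyclic.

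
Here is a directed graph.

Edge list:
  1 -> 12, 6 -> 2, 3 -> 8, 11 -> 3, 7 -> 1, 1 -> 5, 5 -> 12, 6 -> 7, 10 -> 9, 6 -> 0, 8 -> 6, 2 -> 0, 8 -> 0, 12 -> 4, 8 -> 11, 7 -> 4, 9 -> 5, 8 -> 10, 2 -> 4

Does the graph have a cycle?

Yes

DFS with white/gray/black marking, starting from 11:
11 gray
  3 gray
    8 gray
      8→11: 11 is gray → back edge
Back edge found, so a cycle exists: 11 → 3 → 8 → 11.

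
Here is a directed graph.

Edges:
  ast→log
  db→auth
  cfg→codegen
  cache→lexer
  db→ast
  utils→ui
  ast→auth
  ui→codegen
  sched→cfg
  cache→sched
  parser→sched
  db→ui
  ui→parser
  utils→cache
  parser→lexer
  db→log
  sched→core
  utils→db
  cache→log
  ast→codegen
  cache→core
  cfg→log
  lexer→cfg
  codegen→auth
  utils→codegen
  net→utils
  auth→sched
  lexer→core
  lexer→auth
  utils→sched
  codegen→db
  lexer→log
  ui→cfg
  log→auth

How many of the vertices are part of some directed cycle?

A vertex is on a directed cycle iff it belongs to a strongly connected component of size ≥ 2 (or has a self-loop).
The vertices on cycles are {db, ui, ast, cfg, log, auth, lexer, sched, parser, codegen} — 10 in total.

10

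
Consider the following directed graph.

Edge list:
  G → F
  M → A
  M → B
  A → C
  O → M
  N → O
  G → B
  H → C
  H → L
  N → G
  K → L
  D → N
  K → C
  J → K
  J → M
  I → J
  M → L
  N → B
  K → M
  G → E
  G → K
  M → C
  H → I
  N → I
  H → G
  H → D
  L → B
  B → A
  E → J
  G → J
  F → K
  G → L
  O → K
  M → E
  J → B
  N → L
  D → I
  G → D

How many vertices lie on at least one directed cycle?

A vertex is on a directed cycle iff it belongs to a strongly connected component of size ≥ 2 (or has a self-loop).
The vertices on cycles are {D, E, G, J, K, M, N} — 7 in total.

7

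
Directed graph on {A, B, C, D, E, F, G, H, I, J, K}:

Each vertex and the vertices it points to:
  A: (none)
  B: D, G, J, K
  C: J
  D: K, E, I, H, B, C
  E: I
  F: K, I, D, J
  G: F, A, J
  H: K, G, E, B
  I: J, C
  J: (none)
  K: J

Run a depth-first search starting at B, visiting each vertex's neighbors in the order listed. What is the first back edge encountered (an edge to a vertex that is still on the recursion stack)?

F→D

DFS from B (visiting each vertex's neighbors in the order listed); mark gray on enter, black on exit:
B gray
  D gray
    K gray
      J gray
      J black
    K black
    E gray
      I gray
        I→J: J black — skip
        C gray
          C→J: J black — skip
        C black
      I black
    E black
    D→I: I black — skip
    H gray
      H→K: K black — skip
      G gray
        F gray
          F→K: K black — skip
          F→I: I black — skip
          F→D: D is gray → back edge
First back edge: F → D.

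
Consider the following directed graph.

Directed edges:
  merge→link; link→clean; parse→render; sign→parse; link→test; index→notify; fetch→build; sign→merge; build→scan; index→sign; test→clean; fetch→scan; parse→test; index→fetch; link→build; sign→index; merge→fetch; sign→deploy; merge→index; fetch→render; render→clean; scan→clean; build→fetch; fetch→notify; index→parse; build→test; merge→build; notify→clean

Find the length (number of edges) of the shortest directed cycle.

2

For each vertex v, BFS finds the shortest path from v back to v.
The shortest such closed walk is sign → index → sign, length 2.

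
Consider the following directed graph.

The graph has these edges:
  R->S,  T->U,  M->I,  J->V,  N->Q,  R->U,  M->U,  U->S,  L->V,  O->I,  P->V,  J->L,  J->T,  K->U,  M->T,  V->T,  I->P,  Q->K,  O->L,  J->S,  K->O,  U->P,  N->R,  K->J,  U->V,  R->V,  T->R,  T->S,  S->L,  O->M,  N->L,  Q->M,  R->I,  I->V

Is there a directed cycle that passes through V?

V is on a cycle iff V can reach itself via ≥1 edge.
V → T → U → V — yes.

Yes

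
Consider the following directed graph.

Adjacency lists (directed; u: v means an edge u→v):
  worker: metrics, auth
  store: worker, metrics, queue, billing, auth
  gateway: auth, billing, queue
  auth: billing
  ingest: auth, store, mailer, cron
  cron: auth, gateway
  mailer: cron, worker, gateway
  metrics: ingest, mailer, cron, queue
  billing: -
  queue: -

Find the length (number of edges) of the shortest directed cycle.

3

For each vertex v, BFS finds the shortest path from v back to v.
The shortest such closed walk is metrics → mailer → worker → metrics, length 3.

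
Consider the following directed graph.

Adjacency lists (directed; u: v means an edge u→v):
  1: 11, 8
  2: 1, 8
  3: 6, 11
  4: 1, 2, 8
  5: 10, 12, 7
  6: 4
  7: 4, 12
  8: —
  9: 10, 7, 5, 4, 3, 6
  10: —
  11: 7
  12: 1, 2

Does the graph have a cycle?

Yes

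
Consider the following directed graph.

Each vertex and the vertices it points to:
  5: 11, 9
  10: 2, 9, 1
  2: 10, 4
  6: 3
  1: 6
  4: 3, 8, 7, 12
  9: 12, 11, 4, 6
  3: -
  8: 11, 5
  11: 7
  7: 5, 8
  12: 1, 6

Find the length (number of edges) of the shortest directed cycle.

2

For each vertex v, BFS finds the shortest path from v back to v.
The shortest such closed walk is 10 → 2 → 10, length 2.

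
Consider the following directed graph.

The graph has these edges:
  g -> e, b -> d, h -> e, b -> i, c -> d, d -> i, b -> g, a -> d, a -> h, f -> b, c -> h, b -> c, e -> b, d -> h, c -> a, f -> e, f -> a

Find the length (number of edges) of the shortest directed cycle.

3

For each vertex v, BFS finds the shortest path from v back to v.
The shortest such closed walk is b → g → e → b, length 3.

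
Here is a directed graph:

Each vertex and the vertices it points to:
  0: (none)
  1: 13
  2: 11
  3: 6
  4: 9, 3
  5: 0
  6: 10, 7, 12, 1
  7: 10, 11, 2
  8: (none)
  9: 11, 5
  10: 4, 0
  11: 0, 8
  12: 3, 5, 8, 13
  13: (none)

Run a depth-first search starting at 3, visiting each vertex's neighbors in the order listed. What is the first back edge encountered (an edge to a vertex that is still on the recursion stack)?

4→3

DFS from 3 (visiting each vertex's neighbors in the order listed); mark gray on enter, black on exit:
3 gray
  6 gray
    10 gray
      4 gray
        9 gray
          11 gray
            0 gray
            0 black
            8 gray
            8 black
          11 black
          5 gray
            5→0: 0 black — skip
          5 black
        9 black
        4→3: 3 is gray → back edge
First back edge: 4 → 3.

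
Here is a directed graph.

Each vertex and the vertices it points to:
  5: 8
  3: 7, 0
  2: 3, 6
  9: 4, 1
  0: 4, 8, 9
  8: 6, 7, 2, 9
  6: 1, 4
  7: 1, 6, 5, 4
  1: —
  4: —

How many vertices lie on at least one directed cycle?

6

A vertex is on a directed cycle iff it belongs to a strongly connected component of size ≥ 2 (or has a self-loop).
The vertices on cycles are {0, 2, 3, 5, 7, 8} — 6 in total.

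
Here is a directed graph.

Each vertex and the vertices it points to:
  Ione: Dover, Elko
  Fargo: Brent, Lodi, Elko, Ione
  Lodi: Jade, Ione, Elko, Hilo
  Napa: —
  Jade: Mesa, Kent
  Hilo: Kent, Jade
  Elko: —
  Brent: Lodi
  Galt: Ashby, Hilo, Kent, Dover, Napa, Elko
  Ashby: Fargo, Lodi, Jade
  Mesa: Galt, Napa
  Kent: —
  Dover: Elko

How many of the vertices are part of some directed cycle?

8

A vertex is on a directed cycle iff it belongs to a strongly connected component of size ≥ 2 (or has a self-loop).
The vertices on cycles are {Galt, Hilo, Jade, Lodi, Mesa, Ashby, Brent, Fargo} — 8 in total.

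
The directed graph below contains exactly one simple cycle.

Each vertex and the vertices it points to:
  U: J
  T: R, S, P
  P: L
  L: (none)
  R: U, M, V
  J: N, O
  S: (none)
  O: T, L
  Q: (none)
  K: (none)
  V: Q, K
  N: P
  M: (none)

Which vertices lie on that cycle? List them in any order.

J, O, R, T, U

DFS with gray/black marking from U:
U gray
  J gray
    N gray
      P gray
        L gray
        L black
      P black
    N black
    O gray
      T gray
        R gray
          R→U: U is gray → back edge
Back edge closes the cycle U → J → O → T → R → U; its vertices are {J, O, R, T, U}.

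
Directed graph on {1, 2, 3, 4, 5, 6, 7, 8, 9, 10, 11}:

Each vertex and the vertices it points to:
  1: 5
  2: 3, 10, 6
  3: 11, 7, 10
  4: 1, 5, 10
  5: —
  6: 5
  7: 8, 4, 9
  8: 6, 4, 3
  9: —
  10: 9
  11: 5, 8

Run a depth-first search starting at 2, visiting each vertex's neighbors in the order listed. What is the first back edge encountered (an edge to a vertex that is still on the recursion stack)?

DFS from 2 (visiting each vertex's neighbors in the order listed); mark gray on enter, black on exit:
2 gray
  3 gray
    11 gray
      5 gray
      5 black
      8 gray
        6 gray
          6→5: 5 black — skip
        6 black
        4 gray
          1 gray
            1→5: 5 black — skip
          1 black
          4→5: 5 black — skip
          10 gray
            9 gray
            9 black
          10 black
        4 black
        8→3: 3 is gray → back edge
First back edge: 8 → 3.

8→3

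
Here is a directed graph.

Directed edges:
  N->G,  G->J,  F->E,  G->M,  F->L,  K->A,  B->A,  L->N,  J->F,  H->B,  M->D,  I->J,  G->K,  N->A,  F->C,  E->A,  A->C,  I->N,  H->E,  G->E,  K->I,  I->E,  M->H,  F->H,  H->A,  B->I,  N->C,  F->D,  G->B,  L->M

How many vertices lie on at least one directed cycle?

10

A vertex is on a directed cycle iff it belongs to a strongly connected component of size ≥ 2 (or has a self-loop).
The vertices on cycles are {B, F, G, H, I, J, K, L, M, N} — 10 in total.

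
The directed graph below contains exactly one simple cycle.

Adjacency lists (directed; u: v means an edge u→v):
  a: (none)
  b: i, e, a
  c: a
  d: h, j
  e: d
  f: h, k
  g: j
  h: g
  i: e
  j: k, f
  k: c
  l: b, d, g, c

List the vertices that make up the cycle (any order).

f, g, h, j

DFS with gray/black marking from g:
g gray
  j gray
    k gray
      c gray
        a gray
        a black
      c black
    k black
    f gray
      h gray
        h→g: g is gray → back edge
Back edge closes the cycle g → j → f → h → g; its vertices are {f, g, h, j}.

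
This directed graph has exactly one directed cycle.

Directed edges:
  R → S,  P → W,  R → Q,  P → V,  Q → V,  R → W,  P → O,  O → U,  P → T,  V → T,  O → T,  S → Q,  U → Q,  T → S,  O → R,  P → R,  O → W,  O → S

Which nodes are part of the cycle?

DFS with gray/black marking from V:
V gray
  T gray
    S gray
      Q gray
        Q→V: V is gray → back edge
Back edge closes the cycle V → T → S → Q → V; its vertices are {Q, S, T, V}.

Q, S, T, V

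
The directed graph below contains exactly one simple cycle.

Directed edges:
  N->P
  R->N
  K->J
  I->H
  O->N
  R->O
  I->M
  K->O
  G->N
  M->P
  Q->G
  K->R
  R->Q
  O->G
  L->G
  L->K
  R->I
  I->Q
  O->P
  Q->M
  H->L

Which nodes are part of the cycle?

DFS with gray/black marking from K:
K gray
  R gray
    N gray
      P gray
      P black
    N black
    O gray
      O→P: P black — skip
      G gray
        G→N: N black — skip
      G black
      O→N: N black — skip
    O black
    I gray
      Q gray
        M gray
          M→P: P black — skip
        M black
        Q→G: G black — skip
      Q black
      H gray
        L gray
          L→G: G black — skip
          L→K: K is gray → back edge
Back edge closes the cycle K → R → I → H → L → K; its vertices are {H, I, K, L, R}.

H, I, K, L, R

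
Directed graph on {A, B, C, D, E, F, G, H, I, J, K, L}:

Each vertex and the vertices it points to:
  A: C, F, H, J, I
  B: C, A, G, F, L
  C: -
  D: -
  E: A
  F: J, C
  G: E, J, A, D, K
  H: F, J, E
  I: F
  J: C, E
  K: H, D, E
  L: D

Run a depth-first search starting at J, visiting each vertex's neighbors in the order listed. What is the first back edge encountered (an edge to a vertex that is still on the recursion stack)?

DFS from J (visiting each vertex's neighbors in the order listed); mark gray on enter, black on exit:
J gray
  C gray
  C black
  E gray
    A gray
      A→C: C black — skip
      F gray
        F→J: J is gray → back edge
First back edge: F → J.

F->J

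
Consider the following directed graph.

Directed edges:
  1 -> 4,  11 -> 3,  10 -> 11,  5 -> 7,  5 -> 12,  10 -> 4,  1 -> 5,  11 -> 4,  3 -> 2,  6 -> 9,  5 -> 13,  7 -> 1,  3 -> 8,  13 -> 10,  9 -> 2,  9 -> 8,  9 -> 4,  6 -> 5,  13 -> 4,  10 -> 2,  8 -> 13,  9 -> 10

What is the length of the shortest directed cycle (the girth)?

3

For each vertex v, BFS finds the shortest path from v back to v.
The shortest such closed walk is 5 → 7 → 1 → 5, length 3.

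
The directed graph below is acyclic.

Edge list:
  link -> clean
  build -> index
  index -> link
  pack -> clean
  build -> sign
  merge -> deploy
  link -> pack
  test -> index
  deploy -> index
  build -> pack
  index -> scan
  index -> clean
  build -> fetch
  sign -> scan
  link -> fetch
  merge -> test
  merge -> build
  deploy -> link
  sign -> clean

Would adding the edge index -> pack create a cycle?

Adding index→pack creates a cycle iff pack can already reach index.
Explore from pack: no path reaches index. The graph stays acyclic.

No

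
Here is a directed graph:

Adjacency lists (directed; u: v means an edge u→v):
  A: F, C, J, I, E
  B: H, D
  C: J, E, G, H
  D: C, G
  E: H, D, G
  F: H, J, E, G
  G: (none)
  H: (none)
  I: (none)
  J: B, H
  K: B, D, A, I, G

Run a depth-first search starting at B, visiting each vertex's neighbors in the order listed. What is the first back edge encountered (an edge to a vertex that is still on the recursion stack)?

J→B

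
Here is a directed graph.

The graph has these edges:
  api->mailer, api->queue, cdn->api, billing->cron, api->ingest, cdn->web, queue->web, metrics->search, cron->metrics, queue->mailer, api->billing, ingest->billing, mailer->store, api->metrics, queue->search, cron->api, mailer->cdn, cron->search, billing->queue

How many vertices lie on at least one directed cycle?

7

A vertex is on a directed cycle iff it belongs to a strongly connected component of size ≥ 2 (or has a self-loop).
The vertices on cycles are {api, cdn, cron, queue, ingest, mailer, billing} — 7 in total.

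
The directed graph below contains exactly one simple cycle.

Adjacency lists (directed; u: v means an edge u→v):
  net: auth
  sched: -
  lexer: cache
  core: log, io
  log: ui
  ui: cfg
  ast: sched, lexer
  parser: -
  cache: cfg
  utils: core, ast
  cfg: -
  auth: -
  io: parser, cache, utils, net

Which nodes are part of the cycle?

io, core, utils

DFS with gray/black marking from io:
io gray
  parser gray
  parser black
  cache gray
    cfg gray
    cfg black
  cache black
  utils gray
    core gray
      log gray
        ui gray
          ui→cfg: cfg black — skip
        ui black
      log black
      core→io: io is gray → back edge
Back edge closes the cycle io → utils → core → io; its vertices are {io, core, utils}.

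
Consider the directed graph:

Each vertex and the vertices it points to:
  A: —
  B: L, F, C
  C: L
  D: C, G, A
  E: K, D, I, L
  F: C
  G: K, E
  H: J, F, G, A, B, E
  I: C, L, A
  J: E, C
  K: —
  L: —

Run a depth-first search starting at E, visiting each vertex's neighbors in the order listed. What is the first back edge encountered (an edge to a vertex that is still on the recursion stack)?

G->E

DFS from E (visiting each vertex's neighbors in the order listed); mark gray on enter, black on exit:
E gray
  K gray
  K black
  D gray
    C gray
      L gray
      L black
    C black
    G gray
      G→K: K black — skip
      G→E: E is gray → back edge
First back edge: G → E.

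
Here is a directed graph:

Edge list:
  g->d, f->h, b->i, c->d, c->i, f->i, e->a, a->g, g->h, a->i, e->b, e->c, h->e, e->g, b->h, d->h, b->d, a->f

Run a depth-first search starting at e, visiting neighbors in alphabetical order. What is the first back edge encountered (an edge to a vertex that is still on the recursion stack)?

DFS from e (visiting neighbors in alphabetical order); mark gray on enter, black on exit:
e gray
  a gray
    f gray
      h gray
        h→e: e is gray → back edge
First back edge: h → e.

h→e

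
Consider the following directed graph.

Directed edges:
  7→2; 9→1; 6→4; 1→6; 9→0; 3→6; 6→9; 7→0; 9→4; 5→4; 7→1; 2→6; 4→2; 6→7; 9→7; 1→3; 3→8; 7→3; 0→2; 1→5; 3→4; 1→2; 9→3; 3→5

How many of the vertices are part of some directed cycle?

A vertex is on a directed cycle iff it belongs to a strongly connected component of size ≥ 2 (or has a self-loop).
The vertices on cycles are {0, 1, 2, 3, 4, 5, 6, 7, 9} — 9 in total.

9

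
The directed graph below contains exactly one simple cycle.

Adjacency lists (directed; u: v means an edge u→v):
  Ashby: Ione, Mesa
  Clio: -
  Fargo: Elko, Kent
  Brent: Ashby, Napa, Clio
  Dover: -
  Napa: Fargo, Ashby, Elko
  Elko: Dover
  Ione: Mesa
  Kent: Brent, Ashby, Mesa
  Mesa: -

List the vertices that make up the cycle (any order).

DFS with gray/black marking from Kent:
Kent gray
  Brent gray
    Ashby gray
      Ione gray
        Mesa gray
        Mesa black
      Ione black
      Ashby→Mesa: Mesa black — skip
    Ashby black
    Napa gray
      Fargo gray
        Elko gray
          Dover gray
          Dover black
        Elko black
        Fargo→Kent: Kent is gray → back edge
Back edge closes the cycle Kent → Brent → Napa → Fargo → Kent; its vertices are {Kent, Napa, Brent, Fargo}.

Kent, Napa, Brent, Fargo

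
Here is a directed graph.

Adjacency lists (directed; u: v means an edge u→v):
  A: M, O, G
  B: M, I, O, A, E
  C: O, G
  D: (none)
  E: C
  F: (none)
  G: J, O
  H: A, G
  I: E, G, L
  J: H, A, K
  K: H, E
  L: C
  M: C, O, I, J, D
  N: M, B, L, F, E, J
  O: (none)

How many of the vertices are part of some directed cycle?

10

A vertex is on a directed cycle iff it belongs to a strongly connected component of size ≥ 2 (or has a self-loop).
The vertices on cycles are {A, C, E, G, H, I, J, K, L, M} — 10 in total.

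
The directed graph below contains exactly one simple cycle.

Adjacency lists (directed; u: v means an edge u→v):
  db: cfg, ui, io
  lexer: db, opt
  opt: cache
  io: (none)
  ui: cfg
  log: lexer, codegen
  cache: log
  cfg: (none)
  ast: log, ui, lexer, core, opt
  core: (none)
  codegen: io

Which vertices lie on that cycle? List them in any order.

DFS with gray/black marking from log:
log gray
  lexer gray
    db gray
      cfg gray
      cfg black
      ui gray
        ui→cfg: cfg black — skip
      ui black
      io gray
      io black
    db black
    opt gray
      cache gray
        cache→log: log is gray → back edge
Back edge closes the cycle log → lexer → opt → cache → log; its vertices are {log, opt, cache, lexer}.

log, opt, cache, lexer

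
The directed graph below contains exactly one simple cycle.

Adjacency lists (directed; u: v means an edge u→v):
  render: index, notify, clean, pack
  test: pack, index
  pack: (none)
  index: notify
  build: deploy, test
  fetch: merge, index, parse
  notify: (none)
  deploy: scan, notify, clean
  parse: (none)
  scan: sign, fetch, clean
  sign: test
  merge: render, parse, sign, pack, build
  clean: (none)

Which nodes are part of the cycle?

scan, build, fetch, merge, deploy

DFS with gray/black marking from merge:
merge gray
  render gray
    index gray
      notify gray
      notify black
    index black
    render→notify: notify black — skip
    clean gray
    clean black
    pack gray
    pack black
  render black
  parse gray
  parse black
  sign gray
    test gray
      test→pack: pack black — skip
      test→index: index black — skip
    test black
  sign black
  merge→pack: pack black — skip
  build gray
    deploy gray
      scan gray
        scan→sign: sign black — skip
        fetch gray
          fetch→merge: merge is gray → back edge
Back edge closes the cycle merge → build → deploy → scan → fetch → merge; its vertices are {scan, build, fetch, merge, deploy}.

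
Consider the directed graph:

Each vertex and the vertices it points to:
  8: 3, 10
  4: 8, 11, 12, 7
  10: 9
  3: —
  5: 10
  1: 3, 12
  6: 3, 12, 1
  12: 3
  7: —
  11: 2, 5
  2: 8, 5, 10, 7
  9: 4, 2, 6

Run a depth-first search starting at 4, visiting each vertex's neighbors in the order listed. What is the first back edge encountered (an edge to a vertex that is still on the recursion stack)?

9→4

DFS from 4 (visiting each vertex's neighbors in the order listed); mark gray on enter, black on exit:
4 gray
  8 gray
    3 gray
    3 black
    10 gray
      9 gray
        9→4: 4 is gray → back edge
First back edge: 9 → 4.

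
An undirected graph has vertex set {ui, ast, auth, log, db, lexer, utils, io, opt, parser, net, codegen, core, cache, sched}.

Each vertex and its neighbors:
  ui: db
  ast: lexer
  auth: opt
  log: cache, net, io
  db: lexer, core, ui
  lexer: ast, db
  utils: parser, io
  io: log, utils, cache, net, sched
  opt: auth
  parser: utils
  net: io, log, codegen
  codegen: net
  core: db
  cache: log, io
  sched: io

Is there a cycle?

Yes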